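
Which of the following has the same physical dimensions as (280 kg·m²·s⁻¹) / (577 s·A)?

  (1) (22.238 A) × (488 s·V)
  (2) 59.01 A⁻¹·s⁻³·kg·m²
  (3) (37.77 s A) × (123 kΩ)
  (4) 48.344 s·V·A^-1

Reference: [kg·m²·s⁻¹] / [s·A] = kg·m²·s⁻²·A⁻¹.
Each option:
  (1) [A] · [kg·m²·s⁻²·A⁻¹] = kg·m²·s⁻²
  (2) kg·m²·s⁻³·A⁻¹
  (3) [s·A] · [kg·m²·s⁻³·A⁻²] = kg·m²·s⁻²·A⁻¹  ← same
  (4) V·s·A⁻¹ = J·C⁻¹·s·A⁻¹ = kg·m²·s⁻²·A⁻²
Only (3) matches kg·m²·s⁻²·A⁻¹.

(3)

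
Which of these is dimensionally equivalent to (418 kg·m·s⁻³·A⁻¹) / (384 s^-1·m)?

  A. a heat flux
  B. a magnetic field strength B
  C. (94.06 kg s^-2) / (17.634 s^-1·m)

Reference: [kg·m·s⁻³·A⁻¹] / [m·s⁻¹] = kg·s⁻²·A⁻¹.
Each option:
  A. [heat flux] = kg·s⁻³
  B. [magnetic field strength B] = kg·s⁻²·A⁻¹  ← same
  C. [kg·s⁻²] / [m·s⁻¹] = kg·m⁻¹·s⁻¹
Only B. matches kg·s⁻²·A⁻¹.

B.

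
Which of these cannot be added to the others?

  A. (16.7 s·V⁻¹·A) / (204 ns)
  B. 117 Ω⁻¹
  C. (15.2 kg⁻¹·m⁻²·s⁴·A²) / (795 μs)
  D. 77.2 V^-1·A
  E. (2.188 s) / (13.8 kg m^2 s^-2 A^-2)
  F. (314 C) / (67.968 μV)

Reduce each to base SI dimensions:
  A. [kg⁻¹·m⁻²·s⁴·A²] / [s] = kg⁻¹·m⁻²·s³·A²
  B. Ω⁻¹ = (V·A⁻¹)⁻¹ = kg⁻¹·m⁻²·s³·A²
  C. [kg⁻¹·m⁻²·s⁴·A²] / [s] = kg⁻¹·m⁻²·s³·A²
  D. A·V⁻¹ = A·(J·C⁻¹)⁻¹ = kg⁻¹·m⁻²·s³·A²
  E. [s] / [kg·m²·s⁻²·A⁻²] = kg⁻¹·m⁻²·s³·A²
  F. [s·A] / [kg·m²·s⁻³·A⁻¹] = kg⁻¹·m⁻²·s⁴·A²
All reduce to kg⁻¹·m⁻²·s³·A² except F., which is kg⁻¹·m⁻²·s⁴·A².

F.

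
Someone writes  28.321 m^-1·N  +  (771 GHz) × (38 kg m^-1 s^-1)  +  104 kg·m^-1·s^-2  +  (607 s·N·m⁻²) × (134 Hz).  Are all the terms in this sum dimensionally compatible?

In SI base units:
  28.321 m^-1·N:  N·m⁻¹ = kg·m·s⁻²·m⁻¹ = kg·s⁻²
  (771 GHz) × (38 kg m^-1 s^-1):  [s⁻¹] · [kg·m⁻¹·s⁻¹] = kg·m⁻¹·s⁻²
  104 kg·m^-1·s^-2:  kg·m⁻¹·s⁻²
  (607 s·N·m⁻²) × (134 Hz):  [kg·m⁻¹·s⁻¹] · [s⁻¹] = kg·m⁻¹·s⁻²
The terms do not share a single dimension (kg·m⁻¹·s⁻² vs kg·s⁻²).

No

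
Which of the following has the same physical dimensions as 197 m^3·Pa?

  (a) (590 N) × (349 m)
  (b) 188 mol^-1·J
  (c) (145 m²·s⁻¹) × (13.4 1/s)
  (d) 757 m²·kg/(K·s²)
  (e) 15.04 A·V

Reference: Pa·m³ = N·m⁻²·m³ = kg·m²·s⁻².
Each option:
  (a) [kg·m·s⁻²] · [m] = kg·m²·s⁻²  ← same
  (b) J·mol⁻¹ = N·m·mol⁻¹ = kg·m²·s⁻²·mol⁻¹
  (c) [m²·s⁻¹] · [s⁻¹] = m²·s⁻²
  (d) kg·m²·s⁻²·K⁻¹
  (e) V·A = J·C⁻¹·A = kg·m²·s⁻³
Only (a) matches kg·m²·s⁻².

(a)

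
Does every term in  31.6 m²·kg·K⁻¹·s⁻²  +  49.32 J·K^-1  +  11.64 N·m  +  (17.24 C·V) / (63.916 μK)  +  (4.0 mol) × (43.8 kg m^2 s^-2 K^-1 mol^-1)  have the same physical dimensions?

No

Work out the base dimensions of each:
  31.6 m²·kg·K⁻¹·s⁻²:  kg·m²·s⁻²·K⁻¹
  49.32 J·K^-1:  J·K⁻¹ = N·m·K⁻¹ = kg·m²·s⁻²·K⁻¹
  11.64 N·m:  N·m = kg·m·s⁻²·m = kg·m²·s⁻²
  (17.24 C·V) / (63.916 μK):  [kg·m²·s⁻²] / [K] = kg·m²·s⁻²·K⁻¹
  (4.0 mol) × (43.8 kg m^2 s^-2 K^-1 mol^-1):  [mol] · [kg·m²·s⁻²·K⁻¹·mol⁻¹] = kg·m²·s⁻²·K⁻¹
The terms do not share a single dimension (kg·m²·s⁻² vs kg·m²·s⁻²·K⁻¹).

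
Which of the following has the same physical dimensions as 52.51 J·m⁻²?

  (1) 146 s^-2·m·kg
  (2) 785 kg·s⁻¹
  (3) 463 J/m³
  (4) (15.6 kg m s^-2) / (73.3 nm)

Reference: J·m⁻² = N·m·m⁻² = kg·s⁻².
Each option:
  (1) kg·m·s⁻²
  (2) kg·s⁻¹
  (3) J·m⁻³ = N·m·m⁻³ = kg·m⁻¹·s⁻²
  (4) [kg·m·s⁻²] / [m] = kg·s⁻²  ← same
Only (4) matches kg·s⁻².

(4)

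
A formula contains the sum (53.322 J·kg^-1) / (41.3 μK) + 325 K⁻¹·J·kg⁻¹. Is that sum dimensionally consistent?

Dimensions:
  (53.322 J·kg^-1) / (41.3 μK):  [m²·s⁻²] / [K] = m²·s⁻²·K⁻¹
  325 K⁻¹·J·kg⁻¹:  J·kg⁻¹·K⁻¹ = N·m·kg⁻¹·K⁻¹ = m²·s⁻²·K⁻¹
Both are m²·s⁻²·K⁻¹, so they have the same dimensions and can be added.

Yes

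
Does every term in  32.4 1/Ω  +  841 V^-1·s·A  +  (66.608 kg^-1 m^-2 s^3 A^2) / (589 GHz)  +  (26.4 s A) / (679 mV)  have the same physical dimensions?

In SI base units:
  32.4 1/Ω:  Ω⁻¹ = (V·A⁻¹)⁻¹ = kg⁻¹·m⁻²·s³·A²
  841 V^-1·s·A:  A·s·V⁻¹ = A·s·(J·C⁻¹)⁻¹ = kg⁻¹·m⁻²·s⁴·A²
  (66.608 kg^-1 m^-2 s^3 A^2) / (589 GHz):  [kg⁻¹·m⁻²·s³·A²] / [s⁻¹] = kg⁻¹·m⁻²·s⁴·A²
  (26.4 s A) / (679 mV):  [s·A] / [kg·m²·s⁻³·A⁻¹] = kg⁻¹·m⁻²·s⁴·A²
The terms do not share a single dimension (kg⁻¹·m⁻²·s³·A² vs kg⁻¹·m⁻²·s⁴·A²).

No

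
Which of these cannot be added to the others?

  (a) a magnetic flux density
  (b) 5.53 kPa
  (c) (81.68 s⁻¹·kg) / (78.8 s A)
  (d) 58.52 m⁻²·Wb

Reduce each to base SI dimensions:
  (a) [magnetic flux density] = kg·s⁻²·A⁻¹
  (b) Pa = N·m⁻² = kg·m⁻¹·s⁻²
  (c) [kg·s⁻¹] / [s·A] = kg·s⁻²·A⁻¹
  (d) Wb·m⁻² = V·s·m⁻² = kg·s⁻²·A⁻¹
All reduce to kg·s⁻²·A⁻¹ except (b), which is kg·m⁻¹·s⁻².

(b)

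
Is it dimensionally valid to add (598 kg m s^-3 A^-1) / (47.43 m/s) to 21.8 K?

No

Expand each in SI base units:
  (598 kg m s^-3 A^-1) / (47.43 m/s):  [kg·m·s⁻³·A⁻¹] / [m·s⁻¹] = kg·s⁻²·A⁻¹
  21.8 K:  K
kg·s⁻²·A⁻¹ ≠ K, so they cannot be added.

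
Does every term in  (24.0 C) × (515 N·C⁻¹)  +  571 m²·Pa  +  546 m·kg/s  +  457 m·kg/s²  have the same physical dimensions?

No

Work out the base dimensions of each:
  (24.0 C) × (515 N·C⁻¹):  [s·A] · [kg·m·s⁻³·A⁻¹] = kg·m·s⁻²
  571 m²·Pa:  Pa·m² = N·m⁻²·m² = kg·m·s⁻²
  546 m·kg/s:  kg·m·s⁻¹
  457 m·kg/s²:  kg·m·s⁻²
The terms do not share a single dimension (kg·m·s⁻² vs kg·m·s⁻¹).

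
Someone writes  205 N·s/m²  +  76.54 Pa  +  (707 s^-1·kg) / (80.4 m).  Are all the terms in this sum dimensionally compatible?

In SI base units:
  205 N·s/m²:  N·s·m⁻² = kg·m·s⁻²·s·m⁻² = kg·m⁻¹·s⁻¹
  76.54 Pa:  Pa = N·m⁻² = kg·m⁻¹·s⁻²
  (707 s^-1·kg) / (80.4 m):  [kg·s⁻¹] / [m] = kg·m⁻¹·s⁻¹
The terms do not share a single dimension (kg·m⁻¹·s⁻² vs kg·m⁻¹·s⁻¹).

No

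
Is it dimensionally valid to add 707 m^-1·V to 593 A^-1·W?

No

In SI base units:
  707 m^-1·V:  V·m⁻¹ = J·C⁻¹·m⁻¹ = kg·m·s⁻³·A⁻¹
  593 A^-1·W:  W·A⁻¹ = J·s⁻¹·A⁻¹ = kg·m²·s⁻³·A⁻¹
kg·m·s⁻³·A⁻¹ ≠ kg·m²·s⁻³·A⁻¹, so they cannot be added.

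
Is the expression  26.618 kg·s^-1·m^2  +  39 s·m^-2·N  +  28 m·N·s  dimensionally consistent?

In SI base units:
  26.618 kg·s^-1·m^2:  kg·m²·s⁻¹
  39 s·m^-2·N:  N·s·m⁻² = kg·m·s⁻²·s·m⁻² = kg·m⁻¹·s⁻¹
  28 m·N·s:  N·m·s = kg·m·s⁻²·m·s = kg·m²·s⁻¹
The terms do not share a single dimension (kg·m²·s⁻¹ vs kg·m⁻¹·s⁻¹).

No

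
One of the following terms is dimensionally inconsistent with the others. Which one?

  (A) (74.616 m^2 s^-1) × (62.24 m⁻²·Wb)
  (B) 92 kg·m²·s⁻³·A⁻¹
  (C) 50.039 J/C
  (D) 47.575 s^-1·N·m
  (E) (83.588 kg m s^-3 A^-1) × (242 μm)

Dimensions:
  (A) [m²·s⁻¹] · [kg·s⁻²·A⁻¹] = kg·m²·s⁻³·A⁻¹
  (B) kg·m²·s⁻³·A⁻¹
  (C) J·C⁻¹ = N·m·(s·A)⁻¹ = kg·m²·s⁻³·A⁻¹
  (D) N·m·s⁻¹ = kg·m·s⁻²·m·s⁻¹ = kg·m²·s⁻³
  (E) [kg·m·s⁻³·A⁻¹] · [m] = kg·m²·s⁻³·A⁻¹
All reduce to kg·m²·s⁻³·A⁻¹ except (D), which is kg·m²·s⁻³.

(D)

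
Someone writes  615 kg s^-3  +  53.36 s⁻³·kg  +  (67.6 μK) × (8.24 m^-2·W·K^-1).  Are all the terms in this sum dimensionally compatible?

Yes

In SI base units:
  615 kg s^-3:  kg·s⁻³
  53.36 s⁻³·kg:  kg·s⁻³
  (67.6 μK) × (8.24 m^-2·W·K^-1):  [K] · [kg·s⁻³·K⁻¹] = kg·s⁻³
Every term reduces to kg·s⁻³.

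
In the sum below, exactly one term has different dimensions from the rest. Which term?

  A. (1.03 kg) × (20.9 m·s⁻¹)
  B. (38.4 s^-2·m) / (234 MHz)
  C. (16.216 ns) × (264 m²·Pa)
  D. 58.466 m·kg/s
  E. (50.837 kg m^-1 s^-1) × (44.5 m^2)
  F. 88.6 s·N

Work out the base dimensions of each:
  A. [kg] · [m·s⁻¹] = kg·m·s⁻¹
  B. [m·s⁻²] / [s⁻¹] = m·s⁻¹
  C. [s] · [kg·m·s⁻²] = kg·m·s⁻¹
  D. kg·m·s⁻¹
  E. [kg·m⁻¹·s⁻¹] · [m²] = kg·m·s⁻¹
  F. N·s = kg·m·s⁻²·s = kg·m·s⁻¹
All reduce to kg·m·s⁻¹ except B., which is m·s⁻¹.

B.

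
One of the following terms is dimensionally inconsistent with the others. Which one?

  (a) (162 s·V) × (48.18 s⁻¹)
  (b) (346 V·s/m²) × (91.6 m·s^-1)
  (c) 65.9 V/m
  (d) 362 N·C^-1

Expand each in SI base units:
  (a) [kg·m²·s⁻²·A⁻¹] · [s⁻¹] = kg·m²·s⁻³·A⁻¹
  (b) [kg·s⁻²·A⁻¹] · [m·s⁻¹] = kg·m·s⁻³·A⁻¹
  (c) V·m⁻¹ = J·C⁻¹·m⁻¹ = kg·m·s⁻³·A⁻¹
  (d) N·C⁻¹ = kg·m·s⁻²·(s·A)⁻¹ = kg·m·s⁻³·A⁻¹
All reduce to kg·m·s⁻³·A⁻¹ except (a), which is kg·m²·s⁻³·A⁻¹.

(a)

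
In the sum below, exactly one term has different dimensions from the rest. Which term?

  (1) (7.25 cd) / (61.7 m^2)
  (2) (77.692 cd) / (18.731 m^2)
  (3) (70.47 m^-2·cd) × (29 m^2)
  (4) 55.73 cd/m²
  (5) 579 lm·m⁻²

(3)

Dimensions:
  (1) [cd] / [m²] = m⁻²·cd
  (2) [cd] / [m²] = m⁻²·cd
  (3) [m⁻²·cd] · [m²] = cd
  (4) cd·m⁻² = m⁻²·cd
  (5) lm·m⁻² = cd·m⁻² = m⁻²·cd
All reduce to m⁻²·cd except (3), which is cd.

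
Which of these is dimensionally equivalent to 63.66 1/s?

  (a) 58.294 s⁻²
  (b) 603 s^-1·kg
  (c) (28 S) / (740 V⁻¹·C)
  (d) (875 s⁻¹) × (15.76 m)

Reference: s⁻¹.
Each option:
  (a) s⁻²
  (b) kg·s⁻¹
  (c) [kg⁻¹·m⁻²·s³·A²] / [kg⁻¹·m⁻²·s⁴·A²] = s⁻¹  ← same
  (d) [s⁻¹] · [m] = m·s⁻¹
Only (c) matches s⁻¹.

(c)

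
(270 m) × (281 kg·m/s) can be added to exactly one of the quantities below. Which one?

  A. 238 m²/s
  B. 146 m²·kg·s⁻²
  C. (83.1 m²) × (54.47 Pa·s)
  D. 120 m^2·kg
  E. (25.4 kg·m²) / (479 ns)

E.

Reference: [m] · [kg·m·s⁻¹] = kg·m²·s⁻¹.
Each option:
  A. m²·s⁻¹
  B. kg·m²·s⁻²
  C. [m²] · [kg·m⁻¹·s⁻¹] = kg·m·s⁻¹
  D. kg·m²
  E. [kg·m²] / [s] = kg·m²·s⁻¹  ← same
Only E. matches kg·m²·s⁻¹.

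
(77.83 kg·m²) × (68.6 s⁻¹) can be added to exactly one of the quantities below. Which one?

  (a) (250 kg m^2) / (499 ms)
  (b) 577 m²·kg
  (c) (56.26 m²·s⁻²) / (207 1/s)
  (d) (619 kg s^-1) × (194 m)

Reference: [kg·m²] · [s⁻¹] = kg·m²·s⁻¹.
Each option:
  (a) [kg·m²] / [s] = kg·m²·s⁻¹  ← same
  (b) kg·m²
  (c) [m²·s⁻²] / [s⁻¹] = m²·s⁻¹
  (d) [kg·s⁻¹] · [m] = kg·m·s⁻¹
Only (a) matches kg·m²·s⁻¹.

(a)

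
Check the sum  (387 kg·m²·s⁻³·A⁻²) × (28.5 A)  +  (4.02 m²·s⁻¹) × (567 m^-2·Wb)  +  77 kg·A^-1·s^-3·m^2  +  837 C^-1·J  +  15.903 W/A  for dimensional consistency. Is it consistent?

Dimensions:
  (387 kg·m²·s⁻³·A⁻²) × (28.5 A):  [kg·m²·s⁻³·A⁻²] · [A] = kg·m²·s⁻³·A⁻¹
  (4.02 m²·s⁻¹) × (567 m^-2·Wb):  [m²·s⁻¹] · [kg·s⁻²·A⁻¹] = kg·m²·s⁻³·A⁻¹
  77 kg·A^-1·s^-3·m^2:  kg·m²·s⁻³·A⁻¹
  837 C^-1·J:  J·C⁻¹ = N·m·(s·A)⁻¹ = kg·m²·s⁻³·A⁻¹
  15.903 W/A:  W·A⁻¹ = J·s⁻¹·A⁻¹ = kg·m²·s⁻³·A⁻¹
Every term reduces to kg·m²·s⁻³·A⁻¹.

Yes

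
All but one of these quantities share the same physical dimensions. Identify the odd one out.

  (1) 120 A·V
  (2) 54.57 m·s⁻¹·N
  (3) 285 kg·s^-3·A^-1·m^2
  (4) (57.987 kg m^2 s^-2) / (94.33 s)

(3)

Expand each in SI base units:
  (1) V·A = J·C⁻¹·A = kg·m²·s⁻³
  (2) N·m·s⁻¹ = kg·m·s⁻²·m·s⁻¹ = kg·m²·s⁻³
  (3) kg·m²·s⁻³·A⁻¹
  (4) [kg·m²·s⁻²] / [s] = kg·m²·s⁻³
All reduce to kg·m²·s⁻³ except (3), which is kg·m²·s⁻³·A⁻¹.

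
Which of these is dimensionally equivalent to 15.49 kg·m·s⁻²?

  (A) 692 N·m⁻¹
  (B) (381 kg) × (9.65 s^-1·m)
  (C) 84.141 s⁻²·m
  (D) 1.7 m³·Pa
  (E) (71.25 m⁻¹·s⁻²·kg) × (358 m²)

(E)

Reference: kg·m·s⁻².
Each option:
  (A) N·m⁻¹ = kg·m·s⁻²·m⁻¹ = kg·s⁻²
  (B) [kg] · [m·s⁻¹] = kg·m·s⁻¹
  (C) m·s⁻²
  (D) Pa·m³ = N·m⁻²·m³ = kg·m²·s⁻²
  (E) [kg·m⁻¹·s⁻²] · [m²] = kg·m·s⁻²  ← same
Only (E) matches kg·m·s⁻².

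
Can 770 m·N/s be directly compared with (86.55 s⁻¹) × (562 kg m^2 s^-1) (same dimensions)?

No

Reduce each to base SI dimensions:
  770 m·N/s:  N·m·s⁻¹ = kg·m·s⁻²·m·s⁻¹ = kg·m²·s⁻³
  (86.55 s⁻¹) × (562 kg m^2 s^-1):  [s⁻¹] · [kg·m²·s⁻¹] = kg·m²·s⁻²
kg·m²·s⁻³ ≠ kg·m²·s⁻², so they cannot be added.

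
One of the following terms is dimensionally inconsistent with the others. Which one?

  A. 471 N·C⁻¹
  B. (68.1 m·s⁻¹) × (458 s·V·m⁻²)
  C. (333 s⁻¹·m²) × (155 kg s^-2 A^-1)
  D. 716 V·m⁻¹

C.

Work out the base dimensions of each:
  A. N·C⁻¹ = kg·m·s⁻²·(s·A)⁻¹ = kg·m·s⁻³·A⁻¹
  B. [m·s⁻¹] · [kg·s⁻²·A⁻¹] = kg·m·s⁻³·A⁻¹
  C. [m²·s⁻¹] · [kg·s⁻²·A⁻¹] = kg·m²·s⁻³·A⁻¹
  D. V·m⁻¹ = J·C⁻¹·m⁻¹ = kg·m·s⁻³·A⁻¹
All reduce to kg·m·s⁻³·A⁻¹ except C., which is kg·m²·s⁻³·A⁻¹.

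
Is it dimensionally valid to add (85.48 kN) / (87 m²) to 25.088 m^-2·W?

No

Expand each in SI base units:
  (85.48 kN) / (87 m²):  [kg·m·s⁻²] / [m²] = kg·m⁻¹·s⁻²
  25.088 m^-2·W:  W·m⁻² = J·s⁻¹·m⁻² = kg·s⁻³
kg·m⁻¹·s⁻² ≠ kg·s⁻³, so they cannot be added.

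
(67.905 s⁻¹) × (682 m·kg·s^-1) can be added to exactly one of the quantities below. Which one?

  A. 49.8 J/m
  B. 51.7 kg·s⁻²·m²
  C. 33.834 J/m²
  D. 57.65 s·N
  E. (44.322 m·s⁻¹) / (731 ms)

A.

Reference: [s⁻¹] · [kg·m·s⁻¹] = kg·m·s⁻².
Each option:
  A. J·m⁻¹ = N·m·m⁻¹ = kg·m·s⁻²  ← same
  B. kg·m²·s⁻²
  C. J·m⁻² = N·m·m⁻² = kg·s⁻²
  D. N·s = kg·m·s⁻²·s = kg·m·s⁻¹
  E. [m·s⁻¹] / [s] = m·s⁻²
Only A. matches kg·m·s⁻².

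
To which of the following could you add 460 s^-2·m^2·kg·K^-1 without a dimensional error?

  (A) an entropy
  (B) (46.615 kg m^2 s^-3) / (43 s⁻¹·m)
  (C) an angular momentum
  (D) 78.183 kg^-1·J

Reference: kg·m²·s⁻²·K⁻¹.
Each option:
  (A) [entropy] = kg·m²·s⁻²·K⁻¹  ← same
  (B) [kg·m²·s⁻³] / [m·s⁻¹] = kg·m·s⁻²
  (C) [angular momentum] = kg·m²·s⁻¹
  (D) J·kg⁻¹ = N·m·kg⁻¹ = m²·s⁻²
Only (A) matches kg·m²·s⁻²·K⁻¹.

(A)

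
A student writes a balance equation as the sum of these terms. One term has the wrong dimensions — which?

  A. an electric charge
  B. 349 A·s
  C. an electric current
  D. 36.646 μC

Reduce each to base SI dimensions:
  A. [electric charge] = s·A
  B. A·s = s·A
  C. [electric current] = A
  D. C = s·A
All reduce to s·A except C., which is A.

C.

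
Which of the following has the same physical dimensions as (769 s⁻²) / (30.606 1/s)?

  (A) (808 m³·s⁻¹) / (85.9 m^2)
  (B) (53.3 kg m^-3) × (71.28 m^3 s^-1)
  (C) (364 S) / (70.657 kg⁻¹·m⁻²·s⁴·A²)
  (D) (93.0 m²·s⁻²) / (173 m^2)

Reference: [s⁻²] / [s⁻¹] = s⁻¹.
Each option:
  (A) [m³·s⁻¹] / [m²] = m·s⁻¹
  (B) [kg·m⁻³] · [m³·s⁻¹] = kg·s⁻¹
  (C) [kg⁻¹·m⁻²·s³·A²] / [kg⁻¹·m⁻²·s⁴·A²] = s⁻¹  ← same
  (D) [m²·s⁻²] / [m²] = s⁻²
Only (C) matches s⁻¹.

(C)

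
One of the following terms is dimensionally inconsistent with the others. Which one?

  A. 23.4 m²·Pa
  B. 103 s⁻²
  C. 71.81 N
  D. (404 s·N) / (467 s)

B.

Work out the base dimensions of each:
  A. Pa·m² = N·m⁻²·m² = kg·m·s⁻²
  B. s⁻²
  C. N = kg·m·s⁻²
  D. [kg·m·s⁻¹] / [s] = kg·m·s⁻²
All reduce to kg·m·s⁻² except B., which is s⁻².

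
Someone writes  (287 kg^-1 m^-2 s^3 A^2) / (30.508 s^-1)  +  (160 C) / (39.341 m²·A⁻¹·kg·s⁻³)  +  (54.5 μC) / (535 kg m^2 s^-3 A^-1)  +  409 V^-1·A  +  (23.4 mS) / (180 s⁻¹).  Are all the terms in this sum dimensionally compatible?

Work out the base dimensions of each:
  (287 kg^-1 m^-2 s^3 A^2) / (30.508 s^-1):  [kg⁻¹·m⁻²·s³·A²] / [s⁻¹] = kg⁻¹·m⁻²·s⁴·A²
  (160 C) / (39.341 m²·A⁻¹·kg·s⁻³):  [s·A] / [kg·m²·s⁻³·A⁻¹] = kg⁻¹·m⁻²·s⁴·A²
  (54.5 μC) / (535 kg m^2 s^-3 A^-1):  [s·A] / [kg·m²·s⁻³·A⁻¹] = kg⁻¹·m⁻²·s⁴·A²
  409 V^-1·A:  A·V⁻¹ = A·(J·C⁻¹)⁻¹ = kg⁻¹·m⁻²·s³·A²
  (23.4 mS) / (180 s⁻¹):  [kg⁻¹·m⁻²·s³·A²] / [s⁻¹] = kg⁻¹·m⁻²·s⁴·A²
The terms do not share a single dimension (kg⁻¹·m⁻²·s³·A² vs kg⁻¹·m⁻²·s⁴·A²).

No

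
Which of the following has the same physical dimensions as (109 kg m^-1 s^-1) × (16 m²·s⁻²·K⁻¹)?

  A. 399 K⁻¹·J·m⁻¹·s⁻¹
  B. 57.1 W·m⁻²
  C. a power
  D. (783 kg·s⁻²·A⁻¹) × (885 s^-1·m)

A.

Reference: [kg·m⁻¹·s⁻¹] · [m²·s⁻²·K⁻¹] = kg·m·s⁻³·K⁻¹.
Each option:
  A. J·s⁻¹·m⁻¹·K⁻¹ = N·m·s⁻¹·m⁻¹·K⁻¹ = kg·m·s⁻³·K⁻¹  ← same
  B. W·m⁻² = J·s⁻¹·m⁻² = kg·s⁻³
  C. [power] = kg·m²·s⁻³
  D. [kg·s⁻²·A⁻¹] · [m·s⁻¹] = kg·m·s⁻³·A⁻¹
Only A. matches kg·m·s⁻³·K⁻¹.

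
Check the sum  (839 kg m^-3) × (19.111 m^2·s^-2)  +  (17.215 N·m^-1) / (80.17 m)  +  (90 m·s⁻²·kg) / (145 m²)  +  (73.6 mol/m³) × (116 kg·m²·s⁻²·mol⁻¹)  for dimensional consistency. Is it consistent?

Reduce each to base SI dimensions:
  (839 kg m^-3) × (19.111 m^2·s^-2):  [kg·m⁻³] · [m²·s⁻²] = kg·m⁻¹·s⁻²
  (17.215 N·m^-1) / (80.17 m):  [kg·s⁻²] / [m] = kg·m⁻¹·s⁻²
  (90 m·s⁻²·kg) / (145 m²):  [kg·m·s⁻²] / [m²] = kg·m⁻¹·s⁻²
  (73.6 mol/m³) × (116 kg·m²·s⁻²·mol⁻¹):  [m⁻³·mol] · [kg·m²·s⁻²·mol⁻¹] = kg·m⁻¹·s⁻²
Every term reduces to kg·m⁻¹·s⁻².

Yes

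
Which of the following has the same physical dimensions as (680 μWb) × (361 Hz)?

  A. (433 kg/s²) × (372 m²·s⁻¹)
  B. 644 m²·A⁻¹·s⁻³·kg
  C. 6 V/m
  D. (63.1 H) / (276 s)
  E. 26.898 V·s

Reference: [kg·m²·s⁻²·A⁻¹] · [s⁻¹] = kg·m²·s⁻³·A⁻¹.
Each option:
  A. [kg·s⁻²] · [m²·s⁻¹] = kg·m²·s⁻³
  B. kg·m²·s⁻³·A⁻¹  ← same
  C. V·m⁻¹ = J·C⁻¹·m⁻¹ = kg·m·s⁻³·A⁻¹
  D. [kg·m²·s⁻²·A⁻²] / [s] = kg·m²·s⁻³·A⁻²
  E. V·s = J·C⁻¹·s = kg·m²·s⁻²·A⁻¹
Only B. matches kg·m²·s⁻³·A⁻¹.

B.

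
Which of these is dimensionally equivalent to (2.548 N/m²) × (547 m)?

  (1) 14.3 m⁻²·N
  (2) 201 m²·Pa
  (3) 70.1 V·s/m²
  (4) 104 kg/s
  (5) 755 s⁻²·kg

Reference: [kg·m⁻¹·s⁻²] · [m] = kg·s⁻².
Each option:
  (1) N·m⁻² = kg·m·s⁻²·m⁻² = kg·m⁻¹·s⁻²
  (2) Pa·m² = N·m⁻²·m² = kg·m·s⁻²
  (3) V·s·m⁻² = J·C⁻¹·s·m⁻² = kg·s⁻²·A⁻¹
  (4) kg·s⁻¹
  (5) kg·s⁻²  ← same
Only (5) matches kg·s⁻².

(5)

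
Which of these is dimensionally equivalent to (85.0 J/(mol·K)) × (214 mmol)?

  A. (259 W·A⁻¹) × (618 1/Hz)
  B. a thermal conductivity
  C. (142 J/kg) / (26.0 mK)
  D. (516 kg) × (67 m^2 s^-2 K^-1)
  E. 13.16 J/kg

Reference: [kg·m²·s⁻²·K⁻¹·mol⁻¹] · [mol] = kg·m²·s⁻²·K⁻¹.
Each option:
  A. [kg·m²·s⁻³·A⁻¹] · [s] = kg·m²·s⁻²·A⁻¹
  B. [thermal conductivity] = kg·m·s⁻³·K⁻¹
  C. [m²·s⁻²] / [K] = m²·s⁻²·K⁻¹
  D. [kg] · [m²·s⁻²·K⁻¹] = kg·m²·s⁻²·K⁻¹  ← same
  E. J·kg⁻¹ = N·m·kg⁻¹ = m²·s⁻²
Only D. matches kg·m²·s⁻²·K⁻¹.

D.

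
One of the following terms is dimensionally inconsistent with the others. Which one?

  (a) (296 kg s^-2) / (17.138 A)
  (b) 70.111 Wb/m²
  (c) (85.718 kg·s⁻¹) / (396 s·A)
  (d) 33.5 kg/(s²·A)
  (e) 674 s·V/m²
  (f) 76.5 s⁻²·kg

Expand each in SI base units:
  (a) [kg·s⁻²] / [A] = kg·s⁻²·A⁻¹
  (b) Wb·m⁻² = V·s·m⁻² = kg·s⁻²·A⁻¹
  (c) [kg·s⁻¹] / [s·A] = kg·s⁻²·A⁻¹
  (d) kg·s⁻²·A⁻¹
  (e) V·s·m⁻² = J·C⁻¹·s·m⁻² = kg·s⁻²·A⁻¹
  (f) kg·s⁻²
All reduce to kg·s⁻²·A⁻¹ except (f), which is kg·s⁻².

(f)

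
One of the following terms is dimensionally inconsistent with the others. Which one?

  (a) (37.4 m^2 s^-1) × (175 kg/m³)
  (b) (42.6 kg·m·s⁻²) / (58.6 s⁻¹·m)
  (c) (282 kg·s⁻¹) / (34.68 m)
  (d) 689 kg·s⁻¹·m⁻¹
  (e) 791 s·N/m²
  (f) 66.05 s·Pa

Work out the base dimensions of each:
  (a) [m²·s⁻¹] · [kg·m⁻³] = kg·m⁻¹·s⁻¹
  (b) [kg·m·s⁻²] / [m·s⁻¹] = kg·s⁻¹
  (c) [kg·s⁻¹] / [m] = kg·m⁻¹·s⁻¹
  (d) kg·m⁻¹·s⁻¹
  (e) N·s·m⁻² = kg·m·s⁻²·s·m⁻² = kg·m⁻¹·s⁻¹
  (f) Pa·s = N·m⁻²·s = kg·m⁻¹·s⁻¹
All reduce to kg·m⁻¹·s⁻¹ except (b), which is kg·s⁻¹.

(b)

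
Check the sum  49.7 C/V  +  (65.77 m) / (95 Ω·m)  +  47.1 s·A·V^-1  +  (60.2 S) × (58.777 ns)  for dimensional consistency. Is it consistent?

No

Reduce each to base SI dimensions:
  49.7 C/V:  C·V⁻¹ = s·A·(J·C⁻¹)⁻¹ = kg⁻¹·m⁻²·s⁴·A²
  (65.77 m) / (95 Ω·m):  [m] / [kg·m³·s⁻³·A⁻²] = kg⁻¹·m⁻²·s³·A²
  47.1 s·A·V^-1:  A·s·V⁻¹ = A·s·(J·C⁻¹)⁻¹ = kg⁻¹·m⁻²·s⁴·A²
  (60.2 S) × (58.777 ns):  [kg⁻¹·m⁻²·s³·A²] · [s] = kg⁻¹·m⁻²·s⁴·A²
The terms do not share a single dimension (kg⁻¹·m⁻²·s³·A² vs kg⁻¹·m⁻²·s⁴·A²).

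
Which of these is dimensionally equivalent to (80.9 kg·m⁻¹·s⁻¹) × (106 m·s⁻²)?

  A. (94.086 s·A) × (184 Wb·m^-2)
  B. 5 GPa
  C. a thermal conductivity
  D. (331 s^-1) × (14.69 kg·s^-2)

Reference: [kg·m⁻¹·s⁻¹] · [m·s⁻²] = kg·s⁻³.
Each option:
  A. [s·A] · [kg·s⁻²·A⁻¹] = kg·s⁻¹
  B. Pa = N·m⁻² = kg·m⁻¹·s⁻²
  C. [thermal conductivity] = kg·m·s⁻³·K⁻¹
  D. [s⁻¹] · [kg·s⁻²] = kg·s⁻³  ← same
Only D. matches kg·s⁻³.

D.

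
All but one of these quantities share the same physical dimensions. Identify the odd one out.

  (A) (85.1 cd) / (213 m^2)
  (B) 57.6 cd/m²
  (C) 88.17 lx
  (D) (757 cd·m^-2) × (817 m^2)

Reduce each to base SI dimensions:
  (A) [cd] / [m²] = m⁻²·cd
  (B) cd·m⁻² = m⁻²·cd
  (C) lx = lm·m⁻² = m⁻²·cd
  (D) [m⁻²·cd] · [m²] = cd
All reduce to m⁻²·cd except (D), which is cd.

(D)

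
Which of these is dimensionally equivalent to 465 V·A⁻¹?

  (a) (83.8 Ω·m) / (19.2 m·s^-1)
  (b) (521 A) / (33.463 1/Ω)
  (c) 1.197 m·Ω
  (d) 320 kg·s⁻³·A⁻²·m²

(d)

Reference: V·A⁻¹ = J·C⁻¹·A⁻¹ = kg·m²·s⁻³·A⁻².
Each option:
  (a) [kg·m³·s⁻³·A⁻²] / [m·s⁻¹] = kg·m²·s⁻²·A⁻²
  (b) [A] / [kg⁻¹·m⁻²·s³·A²] = kg·m²·s⁻³·A⁻¹
  (c) Ω·m = V·A⁻¹·m = kg·m³·s⁻³·A⁻²
  (d) kg·m²·s⁻³·A⁻²  ← same
Only (d) matches kg·m²·s⁻³·A⁻².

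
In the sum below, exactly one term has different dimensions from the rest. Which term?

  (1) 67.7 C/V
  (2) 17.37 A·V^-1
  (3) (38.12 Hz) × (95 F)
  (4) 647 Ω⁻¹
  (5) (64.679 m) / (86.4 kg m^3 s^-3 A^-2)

(1)

Work out the base dimensions of each:
  (1) C·V⁻¹ = s·A·(J·C⁻¹)⁻¹ = kg⁻¹·m⁻²·s⁴·A²
  (2) A·V⁻¹ = A·(J·C⁻¹)⁻¹ = kg⁻¹·m⁻²·s³·A²
  (3) [s⁻¹] · [kg⁻¹·m⁻²·s⁴·A²] = kg⁻¹·m⁻²·s³·A²
  (4) Ω⁻¹ = (V·A⁻¹)⁻¹ = kg⁻¹·m⁻²·s³·A²
  (5) [m] / [kg·m³·s⁻³·A⁻²] = kg⁻¹·m⁻²·s³·A²
All reduce to kg⁻¹·m⁻²·s³·A² except (1), which is kg⁻¹·m⁻²·s⁴·A².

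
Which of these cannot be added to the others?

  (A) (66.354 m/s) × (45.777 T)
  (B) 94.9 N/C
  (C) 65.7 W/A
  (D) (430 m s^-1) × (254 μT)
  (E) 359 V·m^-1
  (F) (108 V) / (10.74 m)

Expand each in SI base units:
  (A) [m·s⁻¹] · [kg·s⁻²·A⁻¹] = kg·m·s⁻³·A⁻¹
  (B) N·C⁻¹ = kg·m·s⁻²·(s·A)⁻¹ = kg·m·s⁻³·A⁻¹
  (C) W·A⁻¹ = J·s⁻¹·A⁻¹ = kg·m²·s⁻³·A⁻¹
  (D) [m·s⁻¹] · [kg·s⁻²·A⁻¹] = kg·m·s⁻³·A⁻¹
  (E) V·m⁻¹ = J·C⁻¹·m⁻¹ = kg·m·s⁻³·A⁻¹
  (F) [kg·m²·s⁻³·A⁻¹] / [m] = kg·m·s⁻³·A⁻¹
All reduce to kg·m·s⁻³·A⁻¹ except (C), which is kg·m²·s⁻³·A⁻¹.

(C)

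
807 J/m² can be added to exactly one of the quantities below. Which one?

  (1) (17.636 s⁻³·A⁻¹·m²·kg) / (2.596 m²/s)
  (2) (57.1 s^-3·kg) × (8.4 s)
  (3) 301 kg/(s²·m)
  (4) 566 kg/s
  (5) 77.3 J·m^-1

(2)

Reference: J·m⁻² = N·m·m⁻² = kg·s⁻².
Each option:
  (1) [kg·m²·s⁻³·A⁻¹] / [m²·s⁻¹] = kg·s⁻²·A⁻¹
  (2) [kg·s⁻³] · [s] = kg·s⁻²  ← same
  (3) kg·m⁻¹·s⁻²
  (4) kg·s⁻¹
  (5) J·m⁻¹ = N·m·m⁻¹ = kg·m·s⁻²
Only (2) matches kg·s⁻².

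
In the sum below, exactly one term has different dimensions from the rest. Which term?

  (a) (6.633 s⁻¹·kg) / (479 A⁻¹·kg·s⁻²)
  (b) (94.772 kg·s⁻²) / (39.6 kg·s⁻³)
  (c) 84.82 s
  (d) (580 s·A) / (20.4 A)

(a)

Dimensions:
  (a) [kg·s⁻¹] / [kg·s⁻²·A⁻¹] = s·A
  (b) [kg·s⁻²] / [kg·s⁻³] = s
  (c) s
  (d) [s·A] / [A] = s
All reduce to s except (a), which is s·A.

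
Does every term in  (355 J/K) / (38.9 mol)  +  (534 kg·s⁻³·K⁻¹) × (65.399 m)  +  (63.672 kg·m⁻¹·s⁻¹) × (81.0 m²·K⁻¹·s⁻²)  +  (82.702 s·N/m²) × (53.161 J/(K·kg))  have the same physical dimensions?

No

Work out the base dimensions of each:
  (355 J/K) / (38.9 mol):  [kg·m²·s⁻²·K⁻¹] / [mol] = kg·m²·s⁻²·K⁻¹·mol⁻¹
  (534 kg·s⁻³·K⁻¹) × (65.399 m):  [kg·s⁻³·K⁻¹] · [m] = kg·m·s⁻³·K⁻¹
  (63.672 kg·m⁻¹·s⁻¹) × (81.0 m²·K⁻¹·s⁻²):  [kg·m⁻¹·s⁻¹] · [m²·s⁻²·K⁻¹] = kg·m·s⁻³·K⁻¹
  (82.702 s·N/m²) × (53.161 J/(K·kg)):  [kg·m⁻¹·s⁻¹] · [m²·s⁻²·K⁻¹] = kg·m·s⁻³·K⁻¹
The terms do not share a single dimension (kg·m²·s⁻²·K⁻¹·mol⁻¹ vs kg·m·s⁻³·K⁻¹).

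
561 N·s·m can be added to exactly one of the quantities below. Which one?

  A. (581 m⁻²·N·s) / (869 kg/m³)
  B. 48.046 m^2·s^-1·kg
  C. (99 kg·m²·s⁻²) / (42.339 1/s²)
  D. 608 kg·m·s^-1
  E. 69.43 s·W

Reference: N·m·s = kg·m·s⁻²·m·s = kg·m²·s⁻¹.
Each option:
  A. [kg·m⁻¹·s⁻¹] / [kg·m⁻³] = m²·s⁻¹
  B. kg·m²·s⁻¹  ← same
  C. [kg·m²·s⁻²] / [s⁻²] = kg·m²
  D. kg·m·s⁻¹
  E. W·s = J·s⁻¹·s = kg·m²·s⁻²
Only B. matches kg·m²·s⁻¹.

B.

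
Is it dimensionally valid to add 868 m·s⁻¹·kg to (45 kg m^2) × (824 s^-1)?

In SI base units:
  868 m·s⁻¹·kg:  kg·m·s⁻¹
  (45 kg m^2) × (824 s^-1):  [kg·m²] · [s⁻¹] = kg·m²·s⁻¹
kg·m·s⁻¹ ≠ kg·m²·s⁻¹, so they cannot be added.

No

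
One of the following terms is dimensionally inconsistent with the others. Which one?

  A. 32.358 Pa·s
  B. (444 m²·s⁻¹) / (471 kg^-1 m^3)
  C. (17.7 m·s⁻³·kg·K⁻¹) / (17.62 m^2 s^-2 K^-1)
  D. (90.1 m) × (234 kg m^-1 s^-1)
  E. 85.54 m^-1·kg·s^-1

Work out the base dimensions of each:
  A. Pa·s = N·m⁻²·s = kg·m⁻¹·s⁻¹
  B. [m²·s⁻¹] / [kg⁻¹·m³] = kg·m⁻¹·s⁻¹
  C. [kg·m·s⁻³·K⁻¹] / [m²·s⁻²·K⁻¹] = kg·m⁻¹·s⁻¹
  D. [m] · [kg·m⁻¹·s⁻¹] = kg·s⁻¹
  E. kg·m⁻¹·s⁻¹
All reduce to kg·m⁻¹·s⁻¹ except D., which is kg·s⁻¹.

D.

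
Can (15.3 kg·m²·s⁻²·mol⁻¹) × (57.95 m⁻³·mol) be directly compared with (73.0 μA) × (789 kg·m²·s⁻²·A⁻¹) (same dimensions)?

No

Reduce each to base SI dimensions:
  (15.3 kg·m²·s⁻²·mol⁻¹) × (57.95 m⁻³·mol):  [kg·m²·s⁻²·mol⁻¹] · [m⁻³·mol] = kg·m⁻¹·s⁻²
  (73.0 μA) × (789 kg·m²·s⁻²·A⁻¹):  [A] · [kg·m²·s⁻²·A⁻¹] = kg·m²·s⁻²
kg·m⁻¹·s⁻² ≠ kg·m²·s⁻², so they cannot be added.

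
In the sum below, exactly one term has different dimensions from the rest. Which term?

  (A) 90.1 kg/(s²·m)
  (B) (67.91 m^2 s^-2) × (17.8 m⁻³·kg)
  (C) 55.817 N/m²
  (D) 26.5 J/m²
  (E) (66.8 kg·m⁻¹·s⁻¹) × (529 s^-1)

Reduce each to base SI dimensions:
  (A) kg·m⁻¹·s⁻²
  (B) [m²·s⁻²] · [kg·m⁻³] = kg·m⁻¹·s⁻²
  (C) N·m⁻² = kg·m·s⁻²·m⁻² = kg·m⁻¹·s⁻²
  (D) J·m⁻² = N·m·m⁻² = kg·s⁻²
  (E) [kg·m⁻¹·s⁻¹] · [s⁻¹] = kg·m⁻¹·s⁻²
All reduce to kg·m⁻¹·s⁻² except (D), which is kg·s⁻².

(D)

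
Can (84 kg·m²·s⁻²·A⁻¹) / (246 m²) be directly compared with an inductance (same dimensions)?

In SI base units:
  (84 kg·m²·s⁻²·A⁻¹) / (246 m²):  [kg·m²·s⁻²·A⁻¹] / [m²] = kg·s⁻²·A⁻¹
  an inductance:  [inductance] = kg·m²·s⁻²·A⁻²
kg·s⁻²·A⁻¹ ≠ kg·m²·s⁻²·A⁻², so they cannot be added.

No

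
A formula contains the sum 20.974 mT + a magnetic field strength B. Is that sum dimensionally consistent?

Yes

Expand each in SI base units:
  20.974 mT:  T = Wb·m⁻² = kg·s⁻²·A⁻¹
  a magnetic field strength B:  [magnetic field strength B] = kg·s⁻²·A⁻¹
Both are kg·s⁻²·A⁻¹, so they have the same dimensions and can be added.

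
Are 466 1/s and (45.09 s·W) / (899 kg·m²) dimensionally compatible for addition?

No

Work out the base dimensions of each:
  466 1/s:  s⁻¹
  (45.09 s·W) / (899 kg·m²):  [kg·m²·s⁻²] / [kg·m²] = s⁻²
s⁻¹ ≠ s⁻², so they cannot be added.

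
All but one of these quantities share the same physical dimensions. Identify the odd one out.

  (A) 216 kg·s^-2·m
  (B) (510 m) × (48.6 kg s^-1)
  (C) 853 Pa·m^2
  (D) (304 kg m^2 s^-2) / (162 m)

(B)

Dimensions:
  (A) kg·m·s⁻²
  (B) [m] · [kg·s⁻¹] = kg·m·s⁻¹
  (C) Pa·m² = N·m⁻²·m² = kg·m·s⁻²
  (D) [kg·m²·s⁻²] / [m] = kg·m·s⁻²
All reduce to kg·m·s⁻² except (B), which is kg·m·s⁻¹.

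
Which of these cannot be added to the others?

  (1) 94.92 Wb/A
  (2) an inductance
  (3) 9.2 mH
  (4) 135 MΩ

Work out the base dimensions of each:
  (1) Wb·A⁻¹ = V·s·A⁻¹ = kg·m²·s⁻²·A⁻²
  (2) [inductance] = kg·m²·s⁻²·A⁻²
  (3) H = V·s·A⁻¹ = kg·m²·s⁻²·A⁻²
  (4) Ω = V·A⁻¹ = kg·m²·s⁻³·A⁻²
All reduce to kg·m²·s⁻²·A⁻² except (4), which is kg·m²·s⁻³·A⁻².

(4)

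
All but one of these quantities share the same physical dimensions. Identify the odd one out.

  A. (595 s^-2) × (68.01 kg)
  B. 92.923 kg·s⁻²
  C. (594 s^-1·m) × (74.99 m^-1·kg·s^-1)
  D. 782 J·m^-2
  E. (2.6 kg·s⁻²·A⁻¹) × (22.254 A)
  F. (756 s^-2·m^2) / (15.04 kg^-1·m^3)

F.

Work out the base dimensions of each:
  A. [s⁻²] · [kg] = kg·s⁻²
  B. kg·s⁻²
  C. [m·s⁻¹] · [kg·m⁻¹·s⁻¹] = kg·s⁻²
  D. J·m⁻² = N·m·m⁻² = kg·s⁻²
  E. [kg·s⁻²·A⁻¹] · [A] = kg·s⁻²
  F. [m²·s⁻²] / [kg⁻¹·m³] = kg·m⁻¹·s⁻²
All reduce to kg·s⁻² except F., which is kg·m⁻¹·s⁻².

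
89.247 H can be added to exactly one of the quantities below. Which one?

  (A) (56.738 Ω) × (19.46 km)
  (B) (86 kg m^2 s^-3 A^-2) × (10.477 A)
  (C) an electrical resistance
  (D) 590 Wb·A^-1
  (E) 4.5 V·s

(D)

Reference: H = V·s·A⁻¹ = kg·m²·s⁻²·A⁻².
Each option:
  (A) [kg·m²·s⁻³·A⁻²] · [m] = kg·m³·s⁻³·A⁻²
  (B) [kg·m²·s⁻³·A⁻²] · [A] = kg·m²·s⁻³·A⁻¹
  (C) [electrical resistance] = kg·m²·s⁻³·A⁻²
  (D) Wb·A⁻¹ = V·s·A⁻¹ = kg·m²·s⁻²·A⁻²  ← same
  (E) V·s = J·C⁻¹·s = kg·m²·s⁻²·A⁻¹
Only (D) matches kg·m²·s⁻²·A⁻².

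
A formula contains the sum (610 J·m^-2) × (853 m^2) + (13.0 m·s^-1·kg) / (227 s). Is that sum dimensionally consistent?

Work out the base dimensions of each:
  (610 J·m^-2) × (853 m^2):  [kg·s⁻²] · [m²] = kg·m²·s⁻²
  (13.0 m·s^-1·kg) / (227 s):  [kg·m·s⁻¹] / [s] = kg·m·s⁻²
kg·m²·s⁻² ≠ kg·m·s⁻², so they cannot be added.

No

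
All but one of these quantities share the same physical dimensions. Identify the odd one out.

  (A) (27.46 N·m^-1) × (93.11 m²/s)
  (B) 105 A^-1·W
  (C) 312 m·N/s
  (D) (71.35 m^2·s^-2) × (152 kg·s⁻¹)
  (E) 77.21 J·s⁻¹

In SI base units:
  (A) [kg·s⁻²] · [m²·s⁻¹] = kg·m²·s⁻³
  (B) W·A⁻¹ = J·s⁻¹·A⁻¹ = kg·m²·s⁻³·A⁻¹
  (C) N·m·s⁻¹ = kg·m·s⁻²·m·s⁻¹ = kg·m²·s⁻³
  (D) [m²·s⁻²] · [kg·s⁻¹] = kg·m²·s⁻³
  (E) J·s⁻¹ = N·m·s⁻¹ = kg·m²·s⁻³
All reduce to kg·m²·s⁻³ except (B), which is kg·m²·s⁻³·A⁻¹.

(B)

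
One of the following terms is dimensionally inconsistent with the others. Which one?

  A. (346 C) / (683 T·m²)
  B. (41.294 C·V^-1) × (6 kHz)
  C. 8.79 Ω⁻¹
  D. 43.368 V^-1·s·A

Expand each in SI base units:
  A. [s·A] / [kg·m²·s⁻²·A⁻¹] = kg⁻¹·m⁻²·s³·A²
  B. [kg⁻¹·m⁻²·s⁴·A²] · [s⁻¹] = kg⁻¹·m⁻²·s³·A²
  C. Ω⁻¹ = (V·A⁻¹)⁻¹ = kg⁻¹·m⁻²·s³·A²
  D. A·s·V⁻¹ = A·s·(J·C⁻¹)⁻¹ = kg⁻¹·m⁻²·s⁴·A²
All reduce to kg⁻¹·m⁻²·s³·A² except D., which is kg⁻¹·m⁻²·s⁴·A².

D.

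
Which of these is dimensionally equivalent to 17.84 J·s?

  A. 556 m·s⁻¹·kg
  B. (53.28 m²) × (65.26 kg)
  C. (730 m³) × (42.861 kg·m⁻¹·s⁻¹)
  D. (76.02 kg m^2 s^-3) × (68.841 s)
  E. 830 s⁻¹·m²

Reference: J·s = N·m·s = kg·m²·s⁻¹.
Each option:
  A. kg·m·s⁻¹
  B. [m²] · [kg] = kg·m²
  C. [m³] · [kg·m⁻¹·s⁻¹] = kg·m²·s⁻¹  ← same
  D. [kg·m²·s⁻³] · [s] = kg·m²·s⁻²
  E. m²·s⁻¹
Only C. matches kg·m²·s⁻¹.

C.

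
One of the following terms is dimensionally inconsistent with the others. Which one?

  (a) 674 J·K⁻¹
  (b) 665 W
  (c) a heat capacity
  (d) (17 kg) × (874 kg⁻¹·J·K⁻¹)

Work out the base dimensions of each:
  (a) J·K⁻¹ = N·m·K⁻¹ = kg·m²·s⁻²·K⁻¹
  (b) W = J·s⁻¹ = kg·m²·s⁻³
  (c) [heat capacity] = kg·m²·s⁻²·K⁻¹
  (d) [kg] · [m²·s⁻²·K⁻¹] = kg·m²·s⁻²·K⁻¹
All reduce to kg·m²·s⁻²·K⁻¹ except (b), which is kg·m²·s⁻³.

(b)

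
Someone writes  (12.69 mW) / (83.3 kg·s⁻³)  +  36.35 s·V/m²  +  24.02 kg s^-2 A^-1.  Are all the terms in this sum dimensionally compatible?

No

Work out the base dimensions of each:
  (12.69 mW) / (83.3 kg·s⁻³):  [kg·m²·s⁻³] / [kg·s⁻³] = m²
  36.35 s·V/m²:  V·s·m⁻² = J·C⁻¹·s·m⁻² = kg·s⁻²·A⁻¹
  24.02 kg s^-2 A^-1:  kg·s⁻²·A⁻¹
The terms do not share a single dimension (kg·s⁻²·A⁻¹ vs m²).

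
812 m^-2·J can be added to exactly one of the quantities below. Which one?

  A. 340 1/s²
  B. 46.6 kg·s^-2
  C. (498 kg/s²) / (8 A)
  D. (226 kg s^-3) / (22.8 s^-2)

Reference: J·m⁻² = N·m·m⁻² = kg·s⁻².
Each option:
  A. s⁻²
  B. kg·s⁻²  ← same
  C. [kg·s⁻²] / [A] = kg·s⁻²·A⁻¹
  D. [kg·s⁻³] / [s⁻²] = kg·s⁻¹
Only B. matches kg·s⁻².

B.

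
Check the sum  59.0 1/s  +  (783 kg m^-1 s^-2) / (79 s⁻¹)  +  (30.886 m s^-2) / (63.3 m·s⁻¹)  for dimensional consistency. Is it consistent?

Reduce each to base SI dimensions:
  59.0 1/s:  s⁻¹
  (783 kg m^-1 s^-2) / (79 s⁻¹):  [kg·m⁻¹·s⁻²] / [s⁻¹] = kg·m⁻¹·s⁻¹
  (30.886 m s^-2) / (63.3 m·s⁻¹):  [m·s⁻²] / [m·s⁻¹] = s⁻¹
The terms do not share a single dimension (kg·m⁻¹·s⁻¹ vs s⁻¹).

No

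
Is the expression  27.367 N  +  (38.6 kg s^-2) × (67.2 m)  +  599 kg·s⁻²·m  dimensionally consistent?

Yes

Expand each in SI base units:
  27.367 N:  N = kg·m·s⁻²
  (38.6 kg s^-2) × (67.2 m):  [kg·s⁻²] · [m] = kg·m·s⁻²
  599 kg·s⁻²·m:  kg·m·s⁻²
Every term reduces to kg·m·s⁻².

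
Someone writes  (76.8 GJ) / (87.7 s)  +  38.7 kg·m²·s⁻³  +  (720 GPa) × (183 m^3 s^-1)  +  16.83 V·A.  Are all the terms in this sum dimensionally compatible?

Yes

Reduce each to base SI dimensions:
  (76.8 GJ) / (87.7 s):  [kg·m²·s⁻²] / [s] = kg·m²·s⁻³
  38.7 kg·m²·s⁻³:  kg·m²·s⁻³
  (720 GPa) × (183 m^3 s^-1):  [kg·m⁻¹·s⁻²] · [m³·s⁻¹] = kg·m²·s⁻³
  16.83 V·A:  V·A = J·C⁻¹·A = kg·m²·s⁻³
Every term reduces to kg·m²·s⁻³.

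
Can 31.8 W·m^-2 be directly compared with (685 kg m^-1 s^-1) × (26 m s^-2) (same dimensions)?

Yes

Expand each in SI base units:
  31.8 W·m^-2:  W·m⁻² = J·s⁻¹·m⁻² = kg·s⁻³
  (685 kg m^-1 s^-1) × (26 m s^-2):  [kg·m⁻¹·s⁻¹] · [m·s⁻²] = kg·s⁻³
Both are kg·s⁻³, so they have the same dimensions and can be added.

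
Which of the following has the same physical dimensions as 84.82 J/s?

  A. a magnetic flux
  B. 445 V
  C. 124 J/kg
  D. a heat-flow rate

D.

Reference: J·s⁻¹ = N·m·s⁻¹ = kg·m²·s⁻³.
Each option:
  A. [magnetic flux] = kg·m²·s⁻²·A⁻¹
  B. V = J·C⁻¹ = kg·m²·s⁻³·A⁻¹
  C. J·kg⁻¹ = N·m·kg⁻¹ = m²·s⁻²
  D. [heat-flow rate] = kg·m²·s⁻³  ← same
Only D. matches kg·m²·s⁻³.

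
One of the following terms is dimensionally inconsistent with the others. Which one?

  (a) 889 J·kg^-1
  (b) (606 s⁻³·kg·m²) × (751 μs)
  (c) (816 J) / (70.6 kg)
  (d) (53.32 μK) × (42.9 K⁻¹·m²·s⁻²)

(b)

In SI base units:
  (a) J·kg⁻¹ = N·m·kg⁻¹ = m²·s⁻²
  (b) [kg·m²·s⁻³] · [s] = kg·m²·s⁻²
  (c) [kg·m²·s⁻²] / [kg] = m²·s⁻²
  (d) [K] · [m²·s⁻²·K⁻¹] = m²·s⁻²
All reduce to m²·s⁻² except (b), which is kg·m²·s⁻².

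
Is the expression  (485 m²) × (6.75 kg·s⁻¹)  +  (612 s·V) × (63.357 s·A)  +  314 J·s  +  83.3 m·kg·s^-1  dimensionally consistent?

No

Expand each in SI base units:
  (485 m²) × (6.75 kg·s⁻¹):  [m²] · [kg·s⁻¹] = kg·m²·s⁻¹
  (612 s·V) × (63.357 s·A):  [kg·m²·s⁻²·A⁻¹] · [s·A] = kg·m²·s⁻¹
  314 J·s:  J·s = N·m·s = kg·m²·s⁻¹
  83.3 m·kg·s^-1:  kg·m·s⁻¹
The terms do not share a single dimension (kg·m²·s⁻¹ vs kg·m·s⁻¹).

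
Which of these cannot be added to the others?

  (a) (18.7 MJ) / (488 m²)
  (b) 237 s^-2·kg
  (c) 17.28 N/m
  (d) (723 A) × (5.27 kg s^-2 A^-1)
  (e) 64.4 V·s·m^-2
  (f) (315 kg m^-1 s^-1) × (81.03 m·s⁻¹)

Work out the base dimensions of each:
  (a) [kg·m²·s⁻²] / [m²] = kg·s⁻²
  (b) kg·s⁻²
  (c) N·m⁻¹ = kg·m·s⁻²·m⁻¹ = kg·s⁻²
  (d) [A] · [kg·s⁻²·A⁻¹] = kg·s⁻²
  (e) V·s·m⁻² = J·C⁻¹·s·m⁻² = kg·s⁻²·A⁻¹
  (f) [kg·m⁻¹·s⁻¹] · [m·s⁻¹] = kg·s⁻²
All reduce to kg·s⁻² except (e), which is kg·s⁻²·A⁻¹.

(e)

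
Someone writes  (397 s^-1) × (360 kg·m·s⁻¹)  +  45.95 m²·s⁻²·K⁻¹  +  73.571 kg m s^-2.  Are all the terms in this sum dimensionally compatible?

No

Work out the base dimensions of each:
  (397 s^-1) × (360 kg·m·s⁻¹):  [s⁻¹] · [kg·m·s⁻¹] = kg·m·s⁻²
  45.95 m²·s⁻²·K⁻¹:  m²·s⁻²·K⁻¹
  73.571 kg m s^-2:  kg·m·s⁻²
The terms do not share a single dimension (kg·m·s⁻² vs m²·s⁻²·K⁻¹).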